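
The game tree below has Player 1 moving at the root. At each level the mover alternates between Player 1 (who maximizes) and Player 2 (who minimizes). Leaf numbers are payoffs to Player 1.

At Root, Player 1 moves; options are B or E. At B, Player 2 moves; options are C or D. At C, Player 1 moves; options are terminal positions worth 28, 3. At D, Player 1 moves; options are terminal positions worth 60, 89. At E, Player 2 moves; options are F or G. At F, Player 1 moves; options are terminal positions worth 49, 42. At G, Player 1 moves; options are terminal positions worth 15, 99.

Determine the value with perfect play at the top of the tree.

C (Player 1): max(28, 3) = 28
D (Player 1): max(60, 89) = 89
B (Player 2): min(28, 89) = 28
F (Player 1): max(49, 42) = 49
G (Player 1): max(15, 99) = 99
E (Player 2): min(49, 99) = 49
Root (Player 1): max(28, 49) = 49

49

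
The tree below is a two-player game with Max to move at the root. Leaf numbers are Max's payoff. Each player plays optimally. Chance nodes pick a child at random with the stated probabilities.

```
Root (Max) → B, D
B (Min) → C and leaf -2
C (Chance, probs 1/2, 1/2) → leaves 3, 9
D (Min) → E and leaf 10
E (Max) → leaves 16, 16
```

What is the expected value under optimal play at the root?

10

C (Chance): 1/2·3 + 1/2·9 = 6
B (Min): min(6, -2) = -2
E (Max): max(16, 16) = 16
D (Min): min(16, 10) = 10
Root (Max): max(-2, 10) = 10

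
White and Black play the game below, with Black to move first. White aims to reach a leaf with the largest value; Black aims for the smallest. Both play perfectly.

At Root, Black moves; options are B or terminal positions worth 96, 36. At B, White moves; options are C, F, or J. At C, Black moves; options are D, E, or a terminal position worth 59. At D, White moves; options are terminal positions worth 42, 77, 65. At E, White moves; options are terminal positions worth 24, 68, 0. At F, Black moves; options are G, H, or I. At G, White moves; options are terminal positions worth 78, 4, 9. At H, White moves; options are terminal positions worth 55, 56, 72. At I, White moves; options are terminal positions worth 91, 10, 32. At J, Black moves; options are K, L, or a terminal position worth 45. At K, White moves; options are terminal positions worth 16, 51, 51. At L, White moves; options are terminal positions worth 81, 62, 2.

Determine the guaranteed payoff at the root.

D (White): max(42, 77, 65) = 77
E (White): max(24, 68, 0) = 68
C (Black): min(77, 68, 59) = 59
G (White): max(78, 4, 9) = 78
H (White): max(55, 56, 72) = 72
I (White): max(91, 10, 32) = 91
F (Black): min(78, 72, 91) = 72
K (White): max(16, 51, 51) = 51
L (White): max(81, 62, 2) = 81
J (Black): min(51, 81, 45) = 45
B (White): max(59, 72, 45) = 72
Root (Black): min(72, 96, 36) = 36

36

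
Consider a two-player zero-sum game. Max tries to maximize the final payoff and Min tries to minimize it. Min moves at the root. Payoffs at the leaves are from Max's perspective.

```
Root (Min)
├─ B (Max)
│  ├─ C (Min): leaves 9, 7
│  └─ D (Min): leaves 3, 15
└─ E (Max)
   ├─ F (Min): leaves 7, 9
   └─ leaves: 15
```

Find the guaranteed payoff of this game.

7

C (Min): min(9, 7) = 7
D (Min): min(3, 15) = 3
B (Max): max(7, 3) = 7
F (Min): min(7, 9) = 7
E (Max): max(7, 15) = 15
Root (Min): min(7, 15) = 7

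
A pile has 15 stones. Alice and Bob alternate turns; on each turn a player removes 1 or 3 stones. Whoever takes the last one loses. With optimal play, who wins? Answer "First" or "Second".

Mark each pile size as W (mover wins) or L (mover loses):
i:   0  1  2  3  4  5  6  7  8  9 10 11 12 13 14 15
     W  L  W  L  W  L  W  L  W  L  W  L  W  L  W  L
Position 15 is L, so the second player wins.

Second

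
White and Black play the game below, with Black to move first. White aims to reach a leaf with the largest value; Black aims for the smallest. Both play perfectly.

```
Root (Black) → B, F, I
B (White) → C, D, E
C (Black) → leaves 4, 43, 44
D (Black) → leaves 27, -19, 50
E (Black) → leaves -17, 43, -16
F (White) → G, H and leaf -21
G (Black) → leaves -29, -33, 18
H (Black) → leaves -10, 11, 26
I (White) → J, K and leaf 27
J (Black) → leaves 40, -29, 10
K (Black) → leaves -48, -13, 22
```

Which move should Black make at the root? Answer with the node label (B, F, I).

F

C (Black): min(4, 43, 44) = 4
D (Black): min(27, -19, 50) = -19
E (Black): min(-17, 43, -16) = -17
B (White): max(4, -19, -17) = 4
G (Black): min(-29, -33, 18) = -33
H (Black): min(-10, 11, 26) = -10
F (White): max(-33, -10, -21) = -10
J (Black): min(40, -29, 10) = -29
K (Black): min(-48, -13, 22) = -48
I (White): max(-29, -48, 27) = 27
Root (Black): min(4, -10, 27) = -10
Black picks the child with the lowest value: F (value -10).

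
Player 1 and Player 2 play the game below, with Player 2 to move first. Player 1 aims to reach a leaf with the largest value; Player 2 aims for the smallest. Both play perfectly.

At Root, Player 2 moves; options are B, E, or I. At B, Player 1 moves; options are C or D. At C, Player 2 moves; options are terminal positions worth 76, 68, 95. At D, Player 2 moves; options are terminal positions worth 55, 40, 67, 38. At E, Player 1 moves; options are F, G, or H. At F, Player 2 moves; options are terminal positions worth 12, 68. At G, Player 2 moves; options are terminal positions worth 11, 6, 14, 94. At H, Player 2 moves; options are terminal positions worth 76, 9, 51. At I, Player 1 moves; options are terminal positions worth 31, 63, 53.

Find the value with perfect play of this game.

12

C (Player 2): min(76, 68, 95) = 68
D (Player 2): min(55, 40, 67, 38) = 38
B (Player 1): max(68, 38) = 68
F (Player 2): min(12, 68) = 12
G (Player 2): min(11, 6, 14, 94) = 6
H (Player 2): min(76, 9, 51) = 9
E (Player 1): max(12, 6, 9) = 12
I (Player 1): max(31, 63, 53) = 63
Root (Player 2): min(68, 12, 63) = 12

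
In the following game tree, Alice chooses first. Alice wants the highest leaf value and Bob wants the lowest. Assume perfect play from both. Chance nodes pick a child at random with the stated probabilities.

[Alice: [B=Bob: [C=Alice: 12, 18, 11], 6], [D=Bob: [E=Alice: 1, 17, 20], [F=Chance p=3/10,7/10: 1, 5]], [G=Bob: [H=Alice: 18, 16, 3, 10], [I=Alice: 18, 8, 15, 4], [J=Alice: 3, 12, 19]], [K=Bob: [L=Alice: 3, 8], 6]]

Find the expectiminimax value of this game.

18

C (Alice): max(12, 18, 11) = 18
B (Bob): min(18, 6) = 6
E (Alice): max(1, 17, 20) = 20
F (Chance): 3/10·1 + 7/10·5 = 3.8
D (Bob): min(20, 3.8) = 3.8
H (Alice): max(18, 16, 3, 10) = 18
I (Alice): max(18, 8, 15, 4) = 18
J (Alice): max(3, 12, 19) = 19
G (Bob): min(18, 18, 19) = 18
L (Alice): max(3, 8) = 8
K (Bob): min(8, 6) = 6
Root (Alice): max(6, 3.8, 18, 6) = 18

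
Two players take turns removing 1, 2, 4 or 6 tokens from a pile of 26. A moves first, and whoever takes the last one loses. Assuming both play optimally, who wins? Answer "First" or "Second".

i:   0  1  2  3  4  5  6  7  8  9 10 11 12 13 14 15 16 17 18 19 20 21 22 23 24 25 26
     W  L  W  W  L  W  W  W  W  L  W  W  L  W  W  W  W  L  W  W  L  W  W  W  W  L  W
Position 26 is W, so the first player wins.

First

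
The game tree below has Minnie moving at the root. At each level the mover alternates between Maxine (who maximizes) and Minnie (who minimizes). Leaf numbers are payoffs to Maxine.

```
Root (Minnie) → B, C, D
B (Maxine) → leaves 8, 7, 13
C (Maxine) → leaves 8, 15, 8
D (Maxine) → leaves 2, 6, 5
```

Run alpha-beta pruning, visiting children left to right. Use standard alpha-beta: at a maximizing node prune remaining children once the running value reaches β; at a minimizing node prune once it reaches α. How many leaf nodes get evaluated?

8

B [α=-∞,β=+∞]: v=13
C [α=-∞,β=13]: v=15 after child 2 ≥ β → β-cutoff, skip 1
D [α=-∞,β=13]: v=6
Root [α=-∞,β=+∞]: v=6
Leaves evaluated: 8 of 9.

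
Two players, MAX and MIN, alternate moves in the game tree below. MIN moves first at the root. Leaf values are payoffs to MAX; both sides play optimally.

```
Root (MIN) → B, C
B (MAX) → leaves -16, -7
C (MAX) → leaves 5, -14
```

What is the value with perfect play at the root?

-7

B (MAX): max(-16, -7) = -7
C (MAX): max(5, -14) = 5
Root (MIN): min(-7, 5) = -7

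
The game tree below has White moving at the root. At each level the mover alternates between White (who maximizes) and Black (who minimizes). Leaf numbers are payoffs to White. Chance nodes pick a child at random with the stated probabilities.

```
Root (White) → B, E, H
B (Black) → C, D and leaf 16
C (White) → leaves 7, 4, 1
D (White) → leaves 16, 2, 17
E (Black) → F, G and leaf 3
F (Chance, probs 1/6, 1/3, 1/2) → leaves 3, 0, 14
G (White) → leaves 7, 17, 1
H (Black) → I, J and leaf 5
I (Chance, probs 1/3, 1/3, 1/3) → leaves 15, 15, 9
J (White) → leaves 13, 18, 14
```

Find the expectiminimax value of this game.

C (White): max(7, 4, 1) = 7
D (White): max(16, 2, 17) = 17
B (Black): min(7, 17, 16) = 7
F (Chance): 1/6·3 + 1/3·0 + 1/2·14 = 7.5
G (White): max(7, 17, 1) = 17
E (Black): min(7.5, 17, 3) = 3
I (Chance): 1/3·15 + 1/3·15 + 1/3·9 = 13
J (White): max(13, 18, 14) = 18
H (Black): min(13, 18, 5) = 5
Root (White): max(7, 3, 5) = 7

7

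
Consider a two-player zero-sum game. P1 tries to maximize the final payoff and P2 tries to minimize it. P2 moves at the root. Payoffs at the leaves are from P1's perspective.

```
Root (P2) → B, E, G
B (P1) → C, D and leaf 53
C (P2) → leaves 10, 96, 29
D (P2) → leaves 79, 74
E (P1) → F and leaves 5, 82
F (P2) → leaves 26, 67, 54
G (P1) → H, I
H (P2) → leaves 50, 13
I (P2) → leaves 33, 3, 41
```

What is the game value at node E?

F: min(26, 67, 54) = 26
E: max(26, 5, 82) = 82

82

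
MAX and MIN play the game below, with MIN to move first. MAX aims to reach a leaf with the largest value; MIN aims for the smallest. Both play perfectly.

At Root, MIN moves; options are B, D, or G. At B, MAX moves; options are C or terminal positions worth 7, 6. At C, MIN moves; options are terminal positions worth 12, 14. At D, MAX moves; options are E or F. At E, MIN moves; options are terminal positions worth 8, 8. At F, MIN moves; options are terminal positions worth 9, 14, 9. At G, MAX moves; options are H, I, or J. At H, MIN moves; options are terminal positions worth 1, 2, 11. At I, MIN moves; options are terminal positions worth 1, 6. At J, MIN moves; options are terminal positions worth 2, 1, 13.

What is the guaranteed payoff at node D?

E: min(8, 8) = 8
F: min(9, 14, 9) = 9
D: max(8, 9) = 9

9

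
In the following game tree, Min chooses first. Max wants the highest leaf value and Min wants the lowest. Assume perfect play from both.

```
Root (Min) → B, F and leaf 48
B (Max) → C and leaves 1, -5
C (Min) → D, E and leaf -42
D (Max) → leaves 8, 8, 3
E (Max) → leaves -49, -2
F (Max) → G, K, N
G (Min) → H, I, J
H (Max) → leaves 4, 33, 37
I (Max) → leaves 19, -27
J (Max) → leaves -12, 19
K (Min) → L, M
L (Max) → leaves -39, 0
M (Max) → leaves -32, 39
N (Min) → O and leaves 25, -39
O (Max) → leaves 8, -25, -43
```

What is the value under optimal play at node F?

H: max(4, 33, 37) = 37
I: max(19, -27) = 19
J: max(-12, 19) = 19
G: min(37, 19, 19) = 19
L: max(-39, 0) = 0
M: max(-32, 39) = 39
K: min(0, 39) = 0
O: max(8, -25, -43) = 8
N: min(8, 25, -39) = -39
F: max(19, 0, -39) = 19

19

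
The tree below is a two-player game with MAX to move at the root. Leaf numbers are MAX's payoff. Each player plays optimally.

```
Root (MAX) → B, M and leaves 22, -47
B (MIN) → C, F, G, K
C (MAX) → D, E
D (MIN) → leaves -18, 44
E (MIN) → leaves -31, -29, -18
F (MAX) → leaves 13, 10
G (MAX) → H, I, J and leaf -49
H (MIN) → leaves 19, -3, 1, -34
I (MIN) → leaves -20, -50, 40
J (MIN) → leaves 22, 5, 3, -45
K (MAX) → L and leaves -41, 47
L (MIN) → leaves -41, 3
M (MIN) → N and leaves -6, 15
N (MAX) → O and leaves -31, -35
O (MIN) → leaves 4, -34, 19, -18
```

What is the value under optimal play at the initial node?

22

D (MIN): min(-18, 44) = -18
E (MIN): min(-31, -29, -18) = -31
C (MAX): max(-18, -31) = -18
F (MAX): max(13, 10) = 13
H (MIN): min(19, -3, 1, -34) = -34
I (MIN): min(-20, -50, 40) = -50
J (MIN): min(22, 5, 3, -45) = -45
G (MAX): max(-34, -50, -45, -49) = -34
L (MIN): min(-41, 3) = -41
K (MAX): max(-41, -41, 47) = 47
B (MIN): min(-18, 13, -34, 47) = -34
O (MIN): min(4, -34, 19, -18) = -34
N (MAX): max(-34, -31, -35) = -31
M (MIN): min(-31, -6, 15) = -31
Root (MAX): max(-34, -31, 22, -47) = 22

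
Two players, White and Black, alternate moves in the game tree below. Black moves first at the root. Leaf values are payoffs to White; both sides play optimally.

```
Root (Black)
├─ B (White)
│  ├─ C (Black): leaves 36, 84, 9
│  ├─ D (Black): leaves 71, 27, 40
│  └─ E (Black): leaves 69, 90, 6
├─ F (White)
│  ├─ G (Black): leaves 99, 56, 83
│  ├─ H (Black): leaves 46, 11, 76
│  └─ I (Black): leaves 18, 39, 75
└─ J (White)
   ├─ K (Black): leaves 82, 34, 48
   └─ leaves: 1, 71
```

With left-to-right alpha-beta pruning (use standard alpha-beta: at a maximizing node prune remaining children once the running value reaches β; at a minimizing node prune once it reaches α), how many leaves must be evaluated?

15

C [α=-∞,β=+∞]: v=9
D [α=9,β=+∞]: v=27
E [α=27,β=+∞]: v=6
B [α=-∞,β=+∞]: v=27
G [α=-∞,β=27]: v=56
F [α=-∞,β=27]: v=56 after child 1 ≥ β → β-cutoff, skip 2
K [α=-∞,β=27]: v=34
J [α=-∞,β=27]: v=34 after child 1 ≥ β → β-cutoff, skip 2
Root [α=-∞,β=+∞]: v=27
Leaves evaluated: 15 of 23.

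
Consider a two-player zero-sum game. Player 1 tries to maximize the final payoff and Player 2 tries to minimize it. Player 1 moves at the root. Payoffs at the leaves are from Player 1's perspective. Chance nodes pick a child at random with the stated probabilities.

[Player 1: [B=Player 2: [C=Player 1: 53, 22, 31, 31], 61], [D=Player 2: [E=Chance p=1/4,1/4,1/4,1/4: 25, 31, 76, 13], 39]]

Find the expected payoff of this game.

C (Player 1): max(53, 22, 31, 31) = 53
B (Player 2): min(53, 61) = 53
E (Chance): 1/4·25 + 1/4·31 + 1/4·76 + 1/4·13 = 36.25
D (Player 2): min(36.25, 39) = 36.25
Root (Player 1): max(53, 36.25) = 53

53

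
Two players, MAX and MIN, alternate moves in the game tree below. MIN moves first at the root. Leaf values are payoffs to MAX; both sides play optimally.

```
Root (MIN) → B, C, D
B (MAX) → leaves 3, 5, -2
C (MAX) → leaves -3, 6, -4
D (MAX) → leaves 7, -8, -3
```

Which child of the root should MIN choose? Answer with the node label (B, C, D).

B

B (MAX): max(3, 5, -2) = 5
C (MAX): max(-3, 6, -4) = 6
D (MAX): max(7, -8, -3) = 7
Root (MIN): min(5, 6, 7) = 5
MIN picks the child with the lowest value: B (value 5).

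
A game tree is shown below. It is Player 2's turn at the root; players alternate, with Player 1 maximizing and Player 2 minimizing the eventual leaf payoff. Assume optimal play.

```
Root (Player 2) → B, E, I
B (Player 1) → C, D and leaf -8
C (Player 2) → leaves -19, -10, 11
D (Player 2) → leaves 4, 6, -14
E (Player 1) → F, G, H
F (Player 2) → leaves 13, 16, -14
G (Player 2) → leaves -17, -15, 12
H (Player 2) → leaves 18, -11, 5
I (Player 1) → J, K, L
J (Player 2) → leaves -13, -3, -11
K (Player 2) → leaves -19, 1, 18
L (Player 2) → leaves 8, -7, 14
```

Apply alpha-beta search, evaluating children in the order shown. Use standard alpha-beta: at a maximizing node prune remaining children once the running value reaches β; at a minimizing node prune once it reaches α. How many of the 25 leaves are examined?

21

C [α=-∞,β=+∞]: v=-19
D [α=-19,β=+∞]: v=-14
B [α=-∞,β=+∞]: v=-8
F [α=-∞,β=-8]: v=-14
G [α=-14,β=-8]: v=-17 after child 1 ≤ α → α-cutoff, skip 2
H [α=-14,β=-8]: v=-11
E [α=-∞,β=-8]: v=-11
J [α=-∞,β=-11]: v=-13
K [α=-13,β=-11]: v=-19 after child 1 ≤ α → α-cutoff, skip 2
L [α=-13,β=-11]: v=-7
I [α=-∞,β=-11]: v=-7
Root [α=-∞,β=+∞]: v=-11
Leaves evaluated: 21 of 25.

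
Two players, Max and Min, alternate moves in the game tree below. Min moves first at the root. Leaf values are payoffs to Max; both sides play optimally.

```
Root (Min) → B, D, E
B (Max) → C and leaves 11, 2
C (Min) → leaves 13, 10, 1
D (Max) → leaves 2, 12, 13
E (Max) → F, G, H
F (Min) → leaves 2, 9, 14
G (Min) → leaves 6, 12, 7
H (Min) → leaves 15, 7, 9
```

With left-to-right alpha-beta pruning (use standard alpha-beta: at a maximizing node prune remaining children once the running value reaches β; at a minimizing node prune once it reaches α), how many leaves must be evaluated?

16

C [α=-∞,β=+∞]: v=1
B [α=-∞,β=+∞]: v=11
D [α=-∞,β=11]: v=12 after child 2 ≥ β → β-cutoff, skip 1
F [α=-∞,β=11]: v=2
G [α=2,β=11]: v=6
H [α=6,β=11]: v=7
E [α=-∞,β=11]: v=7
Root [α=-∞,β=+∞]: v=7
Leaves evaluated: 16 of 17.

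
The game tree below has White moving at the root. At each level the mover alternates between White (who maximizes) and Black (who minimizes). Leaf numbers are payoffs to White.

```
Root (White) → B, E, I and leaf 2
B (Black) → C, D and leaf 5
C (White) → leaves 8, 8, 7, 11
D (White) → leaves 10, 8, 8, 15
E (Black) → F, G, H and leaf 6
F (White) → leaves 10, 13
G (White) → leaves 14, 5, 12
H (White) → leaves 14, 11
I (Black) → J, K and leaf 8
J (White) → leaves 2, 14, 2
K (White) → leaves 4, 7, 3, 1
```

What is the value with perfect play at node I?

J: max(2, 14, 2) = 14
K: max(4, 7, 3, 1) = 7
I: min(14, 7, 8) = 7

7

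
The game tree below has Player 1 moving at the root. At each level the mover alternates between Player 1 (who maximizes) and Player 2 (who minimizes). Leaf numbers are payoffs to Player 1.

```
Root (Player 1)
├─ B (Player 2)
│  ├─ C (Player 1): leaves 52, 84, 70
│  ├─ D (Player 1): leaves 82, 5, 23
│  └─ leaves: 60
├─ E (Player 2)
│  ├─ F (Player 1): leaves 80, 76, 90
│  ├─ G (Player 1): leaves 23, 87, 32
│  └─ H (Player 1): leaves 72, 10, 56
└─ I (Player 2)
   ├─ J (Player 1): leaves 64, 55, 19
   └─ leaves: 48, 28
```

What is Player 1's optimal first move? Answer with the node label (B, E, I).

C (Player 1): max(52, 84, 70) = 84
D (Player 1): max(82, 5, 23) = 82
B (Player 2): min(84, 82, 60) = 60
F (Player 1): max(80, 76, 90) = 90
G (Player 1): max(23, 87, 32) = 87
H (Player 1): max(72, 10, 56) = 72
E (Player 2): min(90, 87, 72) = 72
J (Player 1): max(64, 55, 19) = 64
I (Player 2): min(64, 48, 28) = 28
Root (Player 1): max(60, 72, 28) = 72
Player 1 picks the child with the highest value: E (value 72).

E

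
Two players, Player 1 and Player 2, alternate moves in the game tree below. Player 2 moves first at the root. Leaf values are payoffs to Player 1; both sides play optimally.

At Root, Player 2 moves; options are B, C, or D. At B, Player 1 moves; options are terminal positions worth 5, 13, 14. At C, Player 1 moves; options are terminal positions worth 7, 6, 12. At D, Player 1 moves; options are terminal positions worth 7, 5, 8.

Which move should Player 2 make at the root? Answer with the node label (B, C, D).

B (Player 1): max(5, 13, 14) = 14
C (Player 1): max(7, 6, 12) = 12
D (Player 1): max(7, 5, 8) = 8
Root (Player 2): min(14, 12, 8) = 8
Player 2 picks the child with the lowest value: D (value 8).

D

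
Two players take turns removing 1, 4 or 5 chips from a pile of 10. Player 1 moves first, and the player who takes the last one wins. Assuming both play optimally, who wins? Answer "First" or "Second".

Second

Positions where the player to move wins (W) vs loses (L):
i:   0  1  2  3  4  5  6  7  8  9 10
     L  W  L  W  W  W  W  W  L  W  L
Position 10 is L, so the second player wins.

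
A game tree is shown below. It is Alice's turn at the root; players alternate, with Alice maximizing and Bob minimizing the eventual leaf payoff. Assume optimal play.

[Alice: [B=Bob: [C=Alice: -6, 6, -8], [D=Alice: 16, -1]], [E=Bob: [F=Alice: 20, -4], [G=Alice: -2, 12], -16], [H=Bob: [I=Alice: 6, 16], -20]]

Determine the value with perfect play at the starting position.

6

C (Alice): max(-6, 6, -8) = 6
D (Alice): max(16, -1) = 16
B (Bob): min(6, 16) = 6
F (Alice): max(20, -4) = 20
G (Alice): max(-2, 12) = 12
E (Bob): min(20, 12, -16) = -16
I (Alice): max(6, 16) = 16
H (Bob): min(16, -20) = -20
Root (Alice): max(6, -16, -20) = 6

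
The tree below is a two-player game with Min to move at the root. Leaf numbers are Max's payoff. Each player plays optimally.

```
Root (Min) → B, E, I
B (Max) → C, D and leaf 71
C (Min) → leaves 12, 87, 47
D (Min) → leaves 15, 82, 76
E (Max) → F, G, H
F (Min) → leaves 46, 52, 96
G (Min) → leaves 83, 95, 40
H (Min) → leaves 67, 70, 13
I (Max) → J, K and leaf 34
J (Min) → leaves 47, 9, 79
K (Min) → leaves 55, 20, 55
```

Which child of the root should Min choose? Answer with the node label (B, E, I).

I

C (Min): min(12, 87, 47) = 12
D (Min): min(15, 82, 76) = 15
B (Max): max(12, 15, 71) = 71
F (Min): min(46, 52, 96) = 46
G (Min): min(83, 95, 40) = 40
H (Min): min(67, 70, 13) = 13
E (Max): max(46, 40, 13) = 46
J (Min): min(47, 9, 79) = 9
K (Min): min(55, 20, 55) = 20
I (Max): max(9, 20, 34) = 34
Root (Min): min(71, 46, 34) = 34
Min picks the child with the lowest value: I (value 34).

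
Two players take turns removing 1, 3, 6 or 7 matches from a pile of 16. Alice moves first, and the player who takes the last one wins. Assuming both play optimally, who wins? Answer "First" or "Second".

i:   0  1  2  3  4  5  6  7  8  9 10 11 12 13 14 15 16
     L  W  L  W  L  W  W  W  W  W  W  W  L  W  L  W  L
Position 16 is L, so the second player wins.

Second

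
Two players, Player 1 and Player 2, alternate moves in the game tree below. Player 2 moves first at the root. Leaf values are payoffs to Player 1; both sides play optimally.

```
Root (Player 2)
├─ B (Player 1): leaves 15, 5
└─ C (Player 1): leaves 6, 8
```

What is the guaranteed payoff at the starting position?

8

B (Player 1): max(15, 5) = 15
C (Player 1): max(6, 8) = 8
Root (Player 2): min(15, 8) = 8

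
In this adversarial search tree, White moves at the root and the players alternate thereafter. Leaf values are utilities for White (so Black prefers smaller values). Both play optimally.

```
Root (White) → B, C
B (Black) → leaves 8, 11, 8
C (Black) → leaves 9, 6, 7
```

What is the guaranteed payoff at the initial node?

8

B (Black): min(8, 11, 8) = 8
C (Black): min(9, 6, 7) = 6
Root (White): max(8, 6) = 8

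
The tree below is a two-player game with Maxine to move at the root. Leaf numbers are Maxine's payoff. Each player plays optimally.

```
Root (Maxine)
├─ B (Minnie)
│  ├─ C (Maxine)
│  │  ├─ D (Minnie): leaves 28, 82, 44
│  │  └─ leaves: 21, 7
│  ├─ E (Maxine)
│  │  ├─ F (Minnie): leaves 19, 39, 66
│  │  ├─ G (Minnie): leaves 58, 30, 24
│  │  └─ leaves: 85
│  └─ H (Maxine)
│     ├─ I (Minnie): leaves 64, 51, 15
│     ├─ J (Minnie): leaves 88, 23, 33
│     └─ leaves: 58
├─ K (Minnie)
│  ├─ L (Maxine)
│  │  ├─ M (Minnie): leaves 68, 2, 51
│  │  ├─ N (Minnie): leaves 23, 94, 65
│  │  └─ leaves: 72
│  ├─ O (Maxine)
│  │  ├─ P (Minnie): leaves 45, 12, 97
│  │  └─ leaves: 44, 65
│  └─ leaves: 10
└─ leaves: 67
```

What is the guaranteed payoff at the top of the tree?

D (Minnie): min(28, 82, 44) = 28
C (Maxine): max(28, 21, 7) = 28
F (Minnie): min(19, 39, 66) = 19
G (Minnie): min(58, 30, 24) = 24
E (Maxine): max(19, 24, 85) = 85
I (Minnie): min(64, 51, 15) = 15
J (Minnie): min(88, 23, 33) = 23
H (Maxine): max(15, 23, 58) = 58
B (Minnie): min(28, 85, 58) = 28
M (Minnie): min(68, 2, 51) = 2
N (Minnie): min(23, 94, 65) = 23
L (Maxine): max(2, 23, 72) = 72
P (Minnie): min(45, 12, 97) = 12
O (Maxine): max(12, 44, 65) = 65
K (Minnie): min(72, 65, 10) = 10
Root (Maxine): max(28, 10, 67) = 67

67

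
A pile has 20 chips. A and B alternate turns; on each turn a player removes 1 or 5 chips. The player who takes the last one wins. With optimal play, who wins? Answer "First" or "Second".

i:   0  1  2  3  4  5  6  7  8  9 10 11 12 13 14 15 16 17 18 19 20
     L  W  L  W  L  W  L  W  L  W  L  W  L  W  L  W  L  W  L  W  L
Position 20 is L, so the second player wins.

Second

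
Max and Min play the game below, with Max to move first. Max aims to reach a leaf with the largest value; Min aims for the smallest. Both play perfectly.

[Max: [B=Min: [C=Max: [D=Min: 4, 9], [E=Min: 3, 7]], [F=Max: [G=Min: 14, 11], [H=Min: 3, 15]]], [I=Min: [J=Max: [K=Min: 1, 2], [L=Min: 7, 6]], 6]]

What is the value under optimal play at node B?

4

D: min(4, 9) = 4
E: min(3, 7) = 3
C: max(4, 3) = 4
G: min(14, 11) = 11
H: min(3, 15) = 3
F: max(11, 3) = 11
B: min(4, 11) = 4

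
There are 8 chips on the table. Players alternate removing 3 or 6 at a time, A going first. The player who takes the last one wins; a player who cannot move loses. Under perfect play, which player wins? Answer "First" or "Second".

First

Positions where the player to move wins (W) vs loses (L):
i:   0  1  2  3  4  5  6  7  8
     L  L  L  W  W  W  W  W  W
Position 8 is W, so the first player wins.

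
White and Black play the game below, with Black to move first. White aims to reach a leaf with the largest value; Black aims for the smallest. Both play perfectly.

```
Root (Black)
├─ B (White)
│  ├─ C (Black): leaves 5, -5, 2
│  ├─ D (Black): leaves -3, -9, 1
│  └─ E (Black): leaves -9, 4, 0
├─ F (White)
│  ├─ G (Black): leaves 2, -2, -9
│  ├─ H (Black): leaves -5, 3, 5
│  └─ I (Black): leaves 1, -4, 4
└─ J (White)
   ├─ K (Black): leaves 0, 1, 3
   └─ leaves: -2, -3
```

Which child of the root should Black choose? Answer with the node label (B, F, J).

C (Black): min(5, -5, 2) = -5
D (Black): min(-3, -9, 1) = -9
E (Black): min(-9, 4, 0) = -9
B (White): max(-5, -9, -9) = -5
G (Black): min(2, -2, -9) = -9
H (Black): min(-5, 3, 5) = -5
I (Black): min(1, -4, 4) = -4
F (White): max(-9, -5, -4) = -4
K (Black): min(0, 1, 3) = 0
J (White): max(0, -2, -3) = 0
Root (Black): min(-5, -4, 0) = -5
Black picks the child with the lowest value: B (value -5).

B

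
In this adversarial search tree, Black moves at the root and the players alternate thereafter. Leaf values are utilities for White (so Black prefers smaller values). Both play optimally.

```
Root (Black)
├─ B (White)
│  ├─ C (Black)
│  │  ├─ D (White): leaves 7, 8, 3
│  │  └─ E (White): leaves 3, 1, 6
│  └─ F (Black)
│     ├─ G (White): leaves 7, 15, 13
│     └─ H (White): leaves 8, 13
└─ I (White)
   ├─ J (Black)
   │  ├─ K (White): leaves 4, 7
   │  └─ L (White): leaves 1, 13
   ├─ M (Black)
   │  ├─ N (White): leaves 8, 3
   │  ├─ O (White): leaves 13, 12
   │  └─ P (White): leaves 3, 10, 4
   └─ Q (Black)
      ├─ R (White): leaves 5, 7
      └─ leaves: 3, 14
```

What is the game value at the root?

D (White): max(7, 8, 3) = 8
E (White): max(3, 1, 6) = 6
C (Black): min(8, 6) = 6
G (White): max(7, 15, 13) = 15
H (White): max(8, 13) = 13
F (Black): min(15, 13) = 13
B (White): max(6, 13) = 13
K (White): max(4, 7) = 7
L (White): max(1, 13) = 13
J (Black): min(7, 13) = 7
N (White): max(8, 3) = 8
O (White): max(13, 12) = 13
P (White): max(3, 10, 4) = 10
M (Black): min(8, 13, 10) = 8
R (White): max(5, 7) = 7
Q (Black): min(7, 3, 14) = 3
I (White): max(7, 8, 3) = 8
Root (Black): min(13, 8) = 8

8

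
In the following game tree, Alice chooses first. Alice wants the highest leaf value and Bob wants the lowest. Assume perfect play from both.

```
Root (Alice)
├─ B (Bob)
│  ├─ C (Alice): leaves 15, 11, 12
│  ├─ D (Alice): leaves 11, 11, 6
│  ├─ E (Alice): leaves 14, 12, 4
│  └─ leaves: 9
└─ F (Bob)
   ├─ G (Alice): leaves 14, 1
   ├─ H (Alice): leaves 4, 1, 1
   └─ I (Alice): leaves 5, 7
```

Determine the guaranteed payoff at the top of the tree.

C (Alice): max(15, 11, 12) = 15
D (Alice): max(11, 11, 6) = 11
E (Alice): max(14, 12, 4) = 14
B (Bob): min(15, 11, 14, 9) = 9
G (Alice): max(14, 1) = 14
H (Alice): max(4, 1, 1) = 4
I (Alice): max(5, 7) = 7
F (Bob): min(14, 4, 7) = 4
Root (Alice): max(9, 4) = 9

9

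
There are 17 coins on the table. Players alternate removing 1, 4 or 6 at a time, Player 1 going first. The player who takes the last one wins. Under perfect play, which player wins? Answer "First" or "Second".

Second

W/L table (W = player to move can force a win):
i:   0  1  2  3  4  5  6  7  8  9 10 11 12 13 14 15 16 17
     L  W  L  W  W  L  W  L  W  W  L  W  L  W  W  L  W  L
Position 17 is L, so the second player wins.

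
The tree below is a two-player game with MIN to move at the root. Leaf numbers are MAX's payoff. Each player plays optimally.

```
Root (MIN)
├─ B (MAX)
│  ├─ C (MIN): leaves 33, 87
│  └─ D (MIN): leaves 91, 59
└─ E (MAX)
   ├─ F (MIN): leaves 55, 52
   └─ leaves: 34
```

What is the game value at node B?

59

C: min(33, 87) = 33
D: min(91, 59) = 59
B: max(33, 59) = 59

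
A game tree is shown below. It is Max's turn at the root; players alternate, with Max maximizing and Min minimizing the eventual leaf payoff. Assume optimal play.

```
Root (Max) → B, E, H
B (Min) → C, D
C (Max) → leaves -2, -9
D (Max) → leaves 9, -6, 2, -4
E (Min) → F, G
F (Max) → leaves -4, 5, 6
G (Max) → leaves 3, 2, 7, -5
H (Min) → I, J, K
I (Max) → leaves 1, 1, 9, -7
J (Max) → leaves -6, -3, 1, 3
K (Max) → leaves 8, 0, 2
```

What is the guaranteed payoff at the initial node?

C (Max): max(-2, -9) = -2
D (Max): max(9, -6, 2, -4) = 9
B (Min): min(-2, 9) = -2
F (Max): max(-4, 5, 6) = 6
G (Max): max(3, 2, 7, -5) = 7
E (Min): min(6, 7) = 6
I (Max): max(1, 1, 9, -7) = 9
J (Max): max(-6, -3, 1, 3) = 3
K (Max): max(8, 0, 2) = 8
H (Min): min(9, 3, 8) = 3
Root (Max): max(-2, 6, 3) = 6

6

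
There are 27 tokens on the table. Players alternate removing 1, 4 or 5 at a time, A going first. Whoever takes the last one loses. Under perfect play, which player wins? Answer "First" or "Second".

Second

W/L table (W = player to move can force a win):
i:   0  1  2  3  4  5  6  7  8  9 10 11 12 13 14 15 16 17 18 19 20 21 22 23 24 25 26 27
     W  L  W  L  W  W  W  W  W  L  W  L  W  W  W  W  W  L  W  L  W  W  W  W  W  L  W  L
Position 27 is L, so the second player wins.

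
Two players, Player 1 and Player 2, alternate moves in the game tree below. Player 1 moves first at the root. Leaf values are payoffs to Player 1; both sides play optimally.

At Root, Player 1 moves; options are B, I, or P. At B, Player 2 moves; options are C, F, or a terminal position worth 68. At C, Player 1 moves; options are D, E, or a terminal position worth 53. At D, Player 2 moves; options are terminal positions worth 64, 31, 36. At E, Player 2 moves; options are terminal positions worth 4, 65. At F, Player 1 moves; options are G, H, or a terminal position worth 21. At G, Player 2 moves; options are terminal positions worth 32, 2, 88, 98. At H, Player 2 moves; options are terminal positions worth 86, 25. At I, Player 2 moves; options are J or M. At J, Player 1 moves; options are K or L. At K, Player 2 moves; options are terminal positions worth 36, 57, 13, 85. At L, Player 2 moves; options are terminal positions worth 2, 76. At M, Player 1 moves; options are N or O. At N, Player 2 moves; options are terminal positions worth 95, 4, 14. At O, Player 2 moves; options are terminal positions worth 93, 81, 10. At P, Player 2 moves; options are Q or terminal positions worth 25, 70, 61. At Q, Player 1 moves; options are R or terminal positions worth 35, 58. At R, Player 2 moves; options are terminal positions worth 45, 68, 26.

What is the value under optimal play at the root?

25

D (Player 2): min(64, 31, 36) = 31
E (Player 2): min(4, 65) = 4
C (Player 1): max(31, 4, 53) = 53
G (Player 2): min(32, 2, 88, 98) = 2
H (Player 2): min(86, 25) = 25
F (Player 1): max(2, 25, 21) = 25
B (Player 2): min(53, 25, 68) = 25
K (Player 2): min(36, 57, 13, 85) = 13
L (Player 2): min(2, 76) = 2
J (Player 1): max(13, 2) = 13
N (Player 2): min(95, 4, 14) = 4
O (Player 2): min(93, 81, 10) = 10
M (Player 1): max(4, 10) = 10
I (Player 2): min(13, 10) = 10
R (Player 2): min(45, 68, 26) = 26
Q (Player 1): max(26, 35, 58) = 58
P (Player 2): min(58, 25, 70, 61) = 25
Root (Player 1): max(25, 10, 25) = 25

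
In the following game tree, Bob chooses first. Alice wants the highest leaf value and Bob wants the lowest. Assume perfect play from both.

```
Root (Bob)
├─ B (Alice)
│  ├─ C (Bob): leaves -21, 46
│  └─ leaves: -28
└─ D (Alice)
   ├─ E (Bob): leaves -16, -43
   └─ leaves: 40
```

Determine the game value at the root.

C (Bob): min(-21, 46) = -21
B (Alice): max(-21, -28) = -21
E (Bob): min(-16, -43) = -43
D (Alice): max(-43, 40) = 40
Root (Bob): min(-21, 40) = -21

-21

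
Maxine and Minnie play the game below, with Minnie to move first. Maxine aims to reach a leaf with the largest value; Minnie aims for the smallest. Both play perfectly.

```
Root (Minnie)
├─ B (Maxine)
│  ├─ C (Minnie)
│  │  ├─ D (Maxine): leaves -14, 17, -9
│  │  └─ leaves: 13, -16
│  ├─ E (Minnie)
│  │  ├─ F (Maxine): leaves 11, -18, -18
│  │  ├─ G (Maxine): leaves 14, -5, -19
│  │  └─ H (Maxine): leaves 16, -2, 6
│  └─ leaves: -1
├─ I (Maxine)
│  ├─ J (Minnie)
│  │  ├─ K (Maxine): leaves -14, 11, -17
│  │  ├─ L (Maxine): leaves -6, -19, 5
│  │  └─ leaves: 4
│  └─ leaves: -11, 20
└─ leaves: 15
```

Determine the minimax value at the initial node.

11

D (Maxine): max(-14, 17, -9) = 17
C (Minnie): min(17, 13, -16) = -16
F (Maxine): max(11, -18, -18) = 11
G (Maxine): max(14, -5, -19) = 14
H (Maxine): max(16, -2, 6) = 16
E (Minnie): min(11, 14, 16) = 11
B (Maxine): max(-16, 11, -1) = 11
K (Maxine): max(-14, 11, -17) = 11
L (Maxine): max(-6, -19, 5) = 5
J (Minnie): min(11, 5, 4) = 4
I (Maxine): max(4, -11, 20) = 20
Root (Minnie): min(11, 20, 15) = 11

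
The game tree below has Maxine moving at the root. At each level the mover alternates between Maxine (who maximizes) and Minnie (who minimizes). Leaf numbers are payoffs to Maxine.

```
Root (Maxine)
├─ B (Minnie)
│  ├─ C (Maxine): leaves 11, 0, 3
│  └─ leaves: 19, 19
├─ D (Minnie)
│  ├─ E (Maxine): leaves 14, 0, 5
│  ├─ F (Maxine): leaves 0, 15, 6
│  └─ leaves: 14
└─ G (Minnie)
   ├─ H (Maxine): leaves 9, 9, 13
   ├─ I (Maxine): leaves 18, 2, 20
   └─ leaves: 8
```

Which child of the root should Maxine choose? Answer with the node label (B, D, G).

D

C (Maxine): max(11, 0, 3) = 11
B (Minnie): min(11, 19, 19) = 11
E (Maxine): max(14, 0, 5) = 14
F (Maxine): max(0, 15, 6) = 15
D (Minnie): min(14, 15, 14) = 14
H (Maxine): max(9, 9, 13) = 13
I (Maxine): max(18, 2, 20) = 20
G (Minnie): min(13, 20, 8) = 8
Root (Maxine): max(11, 14, 8) = 14
Maxine picks the child with the highest value: D (value 14).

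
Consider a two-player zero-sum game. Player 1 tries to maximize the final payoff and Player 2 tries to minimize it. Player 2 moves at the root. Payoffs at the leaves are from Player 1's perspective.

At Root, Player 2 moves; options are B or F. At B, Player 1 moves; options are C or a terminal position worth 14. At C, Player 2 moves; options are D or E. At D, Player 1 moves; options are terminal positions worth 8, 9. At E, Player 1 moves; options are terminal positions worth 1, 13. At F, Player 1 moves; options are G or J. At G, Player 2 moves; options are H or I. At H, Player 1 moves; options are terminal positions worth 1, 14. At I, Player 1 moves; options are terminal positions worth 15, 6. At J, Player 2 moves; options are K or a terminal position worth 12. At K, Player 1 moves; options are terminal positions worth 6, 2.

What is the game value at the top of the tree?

14

D (Player 1): max(8, 9) = 9
E (Player 1): max(1, 13) = 13
C (Player 2): min(9, 13) = 9
B (Player 1): max(9, 14) = 14
H (Player 1): max(1, 14) = 14
I (Player 1): max(15, 6) = 15
G (Player 2): min(14, 15) = 14
K (Player 1): max(6, 2) = 6
J (Player 2): min(6, 12) = 6
F (Player 1): max(14, 6) = 14
Root (Player 2): min(14, 14) = 14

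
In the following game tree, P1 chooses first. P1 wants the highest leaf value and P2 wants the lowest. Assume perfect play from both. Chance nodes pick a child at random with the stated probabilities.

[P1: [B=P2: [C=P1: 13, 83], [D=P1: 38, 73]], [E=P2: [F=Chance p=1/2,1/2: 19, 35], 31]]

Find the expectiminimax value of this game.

C (P1): max(13, 83) = 83
D (P1): max(38, 73) = 73
B (P2): min(83, 73) = 73
F (Chance): 1/2·19 + 1/2·35 = 27
E (P2): min(27, 31) = 27
Root (P1): max(73, 27) = 73

73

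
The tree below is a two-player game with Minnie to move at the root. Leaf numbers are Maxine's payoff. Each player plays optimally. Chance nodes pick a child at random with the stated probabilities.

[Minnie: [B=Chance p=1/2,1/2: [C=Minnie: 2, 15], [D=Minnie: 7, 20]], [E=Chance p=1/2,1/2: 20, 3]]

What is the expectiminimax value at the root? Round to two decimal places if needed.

4.5

C (Minnie): min(2, 15) = 2
D (Minnie): min(7, 20) = 7
B (Chance): 1/2·2 + 1/2·7 = 4.5
E (Chance): 1/2·20 + 1/2·3 = 11.5
Root (Minnie): min(4.5, 11.5) = 4.5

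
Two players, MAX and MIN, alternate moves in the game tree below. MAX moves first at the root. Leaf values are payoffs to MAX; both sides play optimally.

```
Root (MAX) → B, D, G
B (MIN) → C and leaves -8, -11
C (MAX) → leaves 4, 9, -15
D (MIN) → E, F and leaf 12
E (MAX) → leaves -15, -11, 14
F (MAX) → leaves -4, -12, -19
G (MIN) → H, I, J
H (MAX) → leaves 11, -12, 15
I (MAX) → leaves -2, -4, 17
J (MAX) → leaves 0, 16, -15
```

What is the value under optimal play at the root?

15

C (MAX): max(4, 9, -15) = 9
B (MIN): min(9, -8, -11) = -11
E (MAX): max(-15, -11, 14) = 14
F (MAX): max(-4, -12, -19) = -4
D (MIN): min(14, -4, 12) = -4
H (MAX): max(11, -12, 15) = 15
I (MAX): max(-2, -4, 17) = 17
J (MAX): max(0, 16, -15) = 16
G (MIN): min(15, 17, 16) = 15
Root (MAX): max(-11, -4, 15) = 15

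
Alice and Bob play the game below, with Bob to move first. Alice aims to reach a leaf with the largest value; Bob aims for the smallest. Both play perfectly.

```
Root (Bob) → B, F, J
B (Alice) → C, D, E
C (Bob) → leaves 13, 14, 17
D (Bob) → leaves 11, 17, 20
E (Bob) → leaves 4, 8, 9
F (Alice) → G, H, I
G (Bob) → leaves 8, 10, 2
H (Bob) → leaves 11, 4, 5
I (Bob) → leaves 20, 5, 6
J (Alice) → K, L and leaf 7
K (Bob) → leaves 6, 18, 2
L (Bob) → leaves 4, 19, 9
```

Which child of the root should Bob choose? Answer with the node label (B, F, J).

C (Bob): min(13, 14, 17) = 13
D (Bob): min(11, 17, 20) = 11
E (Bob): min(4, 8, 9) = 4
B (Alice): max(13, 11, 4) = 13
G (Bob): min(8, 10, 2) = 2
H (Bob): min(11, 4, 5) = 4
I (Bob): min(20, 5, 6) = 5
F (Alice): max(2, 4, 5) = 5
K (Bob): min(6, 18, 2) = 2
L (Bob): min(4, 19, 9) = 4
J (Alice): max(2, 4, 7) = 7
Root (Bob): min(13, 5, 7) = 5
Bob picks the child with the lowest value: F (value 5).

F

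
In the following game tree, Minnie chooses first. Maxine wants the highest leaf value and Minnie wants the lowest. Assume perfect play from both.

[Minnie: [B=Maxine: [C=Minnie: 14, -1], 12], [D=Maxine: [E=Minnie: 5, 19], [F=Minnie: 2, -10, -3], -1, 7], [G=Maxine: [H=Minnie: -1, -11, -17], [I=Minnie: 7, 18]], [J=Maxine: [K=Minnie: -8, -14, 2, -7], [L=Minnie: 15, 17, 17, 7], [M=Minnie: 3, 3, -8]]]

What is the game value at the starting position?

C (Minnie): min(14, -1) = -1
B (Maxine): max(-1, 12) = 12
E (Minnie): min(5, 19) = 5
F (Minnie): min(2, -10, -3) = -10
D (Maxine): max(5, -10, -1, 7) = 7
H (Minnie): min(-1, -11, -17) = -17
I (Minnie): min(7, 18) = 7
G (Maxine): max(-17, 7) = 7
K (Minnie): min(-8, -14, 2, -7) = -14
L (Minnie): min(15, 17, 17, 7) = 7
M (Minnie): min(3, 3, -8) = -8
J (Maxine): max(-14, 7, -8) = 7
Root (Minnie): min(12, 7, 7, 7) = 7

7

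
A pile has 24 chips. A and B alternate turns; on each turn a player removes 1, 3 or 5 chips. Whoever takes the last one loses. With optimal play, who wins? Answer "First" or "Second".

Positions where the player to move wins (W) vs loses (L):
i:   0  1  2  3  4  5  6  7  8  9 10 11 12 13 14 15 16 17 18 19 20 21 22 23 24
     W  L  W  L  W  L  W  L  W  L  W  L  W  L  W  L  W  L  W  L  W  L  W  L  W
Position 24 is W, so the first player wins.

First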